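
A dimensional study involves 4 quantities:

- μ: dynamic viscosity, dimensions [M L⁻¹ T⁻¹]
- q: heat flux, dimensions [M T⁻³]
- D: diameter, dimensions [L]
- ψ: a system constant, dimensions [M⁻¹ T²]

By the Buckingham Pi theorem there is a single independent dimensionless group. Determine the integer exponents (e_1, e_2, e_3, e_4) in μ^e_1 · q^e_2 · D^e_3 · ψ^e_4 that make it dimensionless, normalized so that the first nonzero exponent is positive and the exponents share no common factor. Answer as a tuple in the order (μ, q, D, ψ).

(1, 1, 1, 2)

M: e_1·(1) + e_2·(1) + e_3·(0) + e_4·(-1) = 0
L: e_1·(-1) + e_2·(0) + e_3·(1) + e_4·(0) = 0
T: e_1·(-1) + e_2·(-3) + e_3·(0) + e_4·(2) = 0
Solving this homogeneous linear system for the smallest-integer solution (first nonzero entry positive) gives (1, 1, 1, 2).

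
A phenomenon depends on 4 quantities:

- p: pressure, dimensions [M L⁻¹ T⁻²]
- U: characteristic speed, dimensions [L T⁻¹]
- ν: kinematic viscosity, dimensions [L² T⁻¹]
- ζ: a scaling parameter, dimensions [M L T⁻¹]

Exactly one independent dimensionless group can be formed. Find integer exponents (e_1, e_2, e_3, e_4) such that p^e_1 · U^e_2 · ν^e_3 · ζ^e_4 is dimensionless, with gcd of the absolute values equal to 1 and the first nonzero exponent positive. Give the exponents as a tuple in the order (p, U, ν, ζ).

M: e_1·(1) + e_2·(0) + e_3·(0) + e_4·(1) = 0
L: e_1·(-1) + e_2·(1) + e_3·(2) + e_4·(1) = 0
T: e_1·(-2) + e_2·(-1) + e_3·(-1) + e_4·(-1) = 0
Solving this homogeneous linear system for the smallest-integer solution (first nonzero entry positive) gives (1, -4, 3, -1).

(1, -4, 3, -1)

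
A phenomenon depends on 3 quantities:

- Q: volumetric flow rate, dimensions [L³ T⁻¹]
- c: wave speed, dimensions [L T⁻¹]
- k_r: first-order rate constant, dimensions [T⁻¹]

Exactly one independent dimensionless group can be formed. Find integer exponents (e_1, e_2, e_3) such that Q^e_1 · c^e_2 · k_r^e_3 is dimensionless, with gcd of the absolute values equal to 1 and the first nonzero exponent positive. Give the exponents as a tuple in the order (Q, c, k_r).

(1, -3, 2)

L: e_1·(3) + e_2·(1) + e_3·(0) = 0
T: e_1·(-1) + e_2·(-1) + e_3·(-1) = 0
Solving this homogeneous linear system for the smallest-integer solution (first nonzero entry positive) gives (1, -3, 2).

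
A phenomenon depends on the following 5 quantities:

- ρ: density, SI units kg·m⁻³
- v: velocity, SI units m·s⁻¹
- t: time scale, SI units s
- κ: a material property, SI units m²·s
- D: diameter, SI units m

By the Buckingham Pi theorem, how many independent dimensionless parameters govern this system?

There are 5 variables and 3 base dimensions (M, L, T).
The dimension matrix has rank 3.
Independent dimensionless groups: 5 − 3 = 2.

2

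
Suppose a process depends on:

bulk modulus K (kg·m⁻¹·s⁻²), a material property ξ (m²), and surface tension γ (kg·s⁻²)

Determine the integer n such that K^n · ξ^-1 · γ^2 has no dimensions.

-2

Balance the M exponent: (1)·n from K, plus −(0) + 2·(1) = 2 from the rest, must sum to zero.
n + 2 = 0, so n = -2.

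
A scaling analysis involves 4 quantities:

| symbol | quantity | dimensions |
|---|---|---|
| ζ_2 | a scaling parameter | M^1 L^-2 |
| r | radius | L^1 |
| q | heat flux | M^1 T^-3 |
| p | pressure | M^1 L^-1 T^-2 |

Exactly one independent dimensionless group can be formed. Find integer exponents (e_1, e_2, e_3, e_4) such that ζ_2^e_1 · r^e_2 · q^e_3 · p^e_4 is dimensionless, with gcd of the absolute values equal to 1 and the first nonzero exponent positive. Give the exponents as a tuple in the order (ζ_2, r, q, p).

M: e_1·(1) + e_2·(0) + e_3·(1) + e_4·(1) = 0
L: e_1·(-2) + e_2·(1) + e_3·(0) + e_4·(-1) = 0
T: e_1·(0) + e_2·(0) + e_3·(-3) + e_4·(-2) = 0
Solving this homogeneous linear system for the smallest-integer solution (first nonzero entry positive) gives (1, -1, 2, -3).

(1, -1, 2, -3)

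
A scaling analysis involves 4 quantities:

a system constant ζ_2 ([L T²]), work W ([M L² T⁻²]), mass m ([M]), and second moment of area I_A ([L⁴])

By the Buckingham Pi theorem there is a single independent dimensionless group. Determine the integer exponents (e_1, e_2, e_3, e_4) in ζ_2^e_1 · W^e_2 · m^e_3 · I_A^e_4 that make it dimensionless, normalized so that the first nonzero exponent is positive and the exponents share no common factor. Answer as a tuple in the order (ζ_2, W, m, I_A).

M: e_1·(0) + e_2·(1) + e_3·(1) + e_4·(0) = 0
L: e_1·(1) + e_2·(2) + e_3·(0) + e_4·(4) = 0
T: e_1·(2) + e_2·(-2) + e_3·(0) + e_4·(0) = 0
Solving this homogeneous linear system for the smallest-integer solution (first nonzero entry positive) gives (4, 4, -4, -3).

(4, 4, -4, -3)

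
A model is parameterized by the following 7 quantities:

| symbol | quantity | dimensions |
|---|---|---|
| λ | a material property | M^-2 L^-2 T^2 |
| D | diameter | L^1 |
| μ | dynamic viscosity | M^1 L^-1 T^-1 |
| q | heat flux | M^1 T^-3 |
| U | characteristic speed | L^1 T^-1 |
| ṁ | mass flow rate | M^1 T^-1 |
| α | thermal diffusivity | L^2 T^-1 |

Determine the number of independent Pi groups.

There are 7 variables and 3 base dimensions (M, L, T).
The dimension matrix has rank 3.
Independent dimensionless groups: 7 − 3 = 4.

4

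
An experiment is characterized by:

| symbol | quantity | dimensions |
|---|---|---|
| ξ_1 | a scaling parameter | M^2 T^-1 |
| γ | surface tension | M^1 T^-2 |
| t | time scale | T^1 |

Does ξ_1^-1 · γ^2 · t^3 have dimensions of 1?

yes

Sum the exponent of each base dimension across the product:
  M: −[ξ_1]_M + 2·[γ]_M + 3·[t]_M = −(2) + 2·(1) + 3·(0) = 0
  L: −[ξ_1]_L + 2·[γ]_L + 3·[t]_L = −(0) + 2·(0) + 3·(0) = 0
  T: −[ξ_1]_T + 2·[γ]_T + 3·[t]_T = −(-1) + 2·(-2) + 3·(1) = 0
All base exponents vanish — dimensionless.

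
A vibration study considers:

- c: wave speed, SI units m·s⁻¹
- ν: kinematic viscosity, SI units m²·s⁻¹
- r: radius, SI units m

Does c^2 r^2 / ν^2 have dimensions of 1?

Sum the exponent of each base dimension across the product:
  L: 2·[c]_L − 2·[ν]_L + 2·[r]_L = 2·(1) − 2·(2) + 2·(1) = 0
  T: 2·[c]_T − 2·[ν]_T + 2·[r]_T = 2·(-1) − 2·(-1) + 2·(0) = 0
All base exponents vanish — dimensionless.

yes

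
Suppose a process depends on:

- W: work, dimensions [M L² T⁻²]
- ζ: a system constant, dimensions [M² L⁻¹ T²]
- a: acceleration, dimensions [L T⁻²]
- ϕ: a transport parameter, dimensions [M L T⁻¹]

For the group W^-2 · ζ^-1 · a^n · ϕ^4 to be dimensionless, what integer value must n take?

-1

Balance the L exponent: (1)·n from a, plus −2·(2) − (-1) + 4·(1) = 1 from the rest, must sum to zero.
n + 1 = 0, so n = -1.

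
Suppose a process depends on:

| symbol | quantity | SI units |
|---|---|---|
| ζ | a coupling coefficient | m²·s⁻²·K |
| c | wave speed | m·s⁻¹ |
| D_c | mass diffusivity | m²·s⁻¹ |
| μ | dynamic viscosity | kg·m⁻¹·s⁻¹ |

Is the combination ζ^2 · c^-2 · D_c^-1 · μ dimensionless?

Sum the exponent of each base dimension across the product:
  M: 2·[ζ]_M − 2·[c]_M − [D_c]_M + [μ]_M = 2·(0) − 2·(0) − (0) + (1) = 1
  L: 2·[ζ]_L − 2·[c]_L − [D_c]_L + [μ]_L = 2·(2) − 2·(1) − (2) + (-1) = -1
  T: 2·[ζ]_T − 2·[c]_T − [D_c]_T + [μ]_T = 2·(-2) − 2·(-1) − (-1) + (-1) = -2
  Θ: 2·[ζ]_Θ − 2·[c]_Θ − [D_c]_Θ + [μ]_Θ = 2·(1) − 2·(0) − (0) + (0) = 2
Net dimensions [M L⁻¹ T⁻² Θ²] ≠ [1] — not dimensionless.

no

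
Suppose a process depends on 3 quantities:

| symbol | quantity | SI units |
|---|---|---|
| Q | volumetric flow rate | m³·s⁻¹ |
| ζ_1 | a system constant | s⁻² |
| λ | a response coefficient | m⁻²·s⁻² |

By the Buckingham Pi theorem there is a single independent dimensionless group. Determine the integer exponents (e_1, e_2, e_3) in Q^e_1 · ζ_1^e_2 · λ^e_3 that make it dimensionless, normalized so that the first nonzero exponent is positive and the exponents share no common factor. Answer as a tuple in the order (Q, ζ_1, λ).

(2, -4, 3)

L: e_1·(3) + e_2·(0) + e_3·(-2) = 0
T: e_1·(-1) + e_2·(-2) + e_3·(-2) = 0
Solving this homogeneous linear system for the smallest-integer solution (first nonzero entry positive) gives (2, -4, 3).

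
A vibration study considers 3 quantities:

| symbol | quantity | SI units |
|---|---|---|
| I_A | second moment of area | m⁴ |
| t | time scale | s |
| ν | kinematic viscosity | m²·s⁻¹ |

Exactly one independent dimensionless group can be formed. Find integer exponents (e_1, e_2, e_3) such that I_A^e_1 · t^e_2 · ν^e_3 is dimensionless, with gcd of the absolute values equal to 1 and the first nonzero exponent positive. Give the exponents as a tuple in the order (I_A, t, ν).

(1, -2, -2)

L: e_1·(4) + e_2·(0) + e_3·(2) = 0
T: e_1·(0) + e_2·(1) + e_3·(-1) = 0
Solving this homogeneous linear system for the smallest-integer solution (first nonzero entry positive) gives (1, -2, -2).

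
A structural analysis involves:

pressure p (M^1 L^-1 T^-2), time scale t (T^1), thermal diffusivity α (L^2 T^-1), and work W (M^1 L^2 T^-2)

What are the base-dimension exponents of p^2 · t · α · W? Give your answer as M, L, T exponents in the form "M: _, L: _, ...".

Collect each base-dimension exponent across the product:
  M: 2·(1) + (0) + (0) + (1) = 3
  L: 2·(-1) + (0) + (2) + (2) = 2
  T: 2·(-2) + (1) + (-1) + (-2) = -6
So the dimensions are [M³ L² T⁻⁶].

M: 3, L: 2, T: -6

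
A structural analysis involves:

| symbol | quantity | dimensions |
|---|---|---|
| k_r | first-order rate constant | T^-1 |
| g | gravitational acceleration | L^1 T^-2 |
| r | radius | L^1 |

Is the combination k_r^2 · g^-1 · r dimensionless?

yes

Sum the exponent of each base dimension across the product:
  L: 2·[k_r]_L − [g]_L + [r]_L = 2·(0) − (1) + (1) = 0
  T: 2·[k_r]_T − [g]_T + [r]_T = 2·(-1) − (-2) + (0) = 0
All base exponents vanish — dimensionless.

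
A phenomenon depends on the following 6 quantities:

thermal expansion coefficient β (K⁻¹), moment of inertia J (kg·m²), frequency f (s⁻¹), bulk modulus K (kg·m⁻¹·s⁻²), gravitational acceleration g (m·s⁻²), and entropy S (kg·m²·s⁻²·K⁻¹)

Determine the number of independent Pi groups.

2

There are 6 variables and 4 base dimensions (M, L, T, Θ).
The dimension matrix has rank 4.
Independent dimensionless groups: 6 − 4 = 2.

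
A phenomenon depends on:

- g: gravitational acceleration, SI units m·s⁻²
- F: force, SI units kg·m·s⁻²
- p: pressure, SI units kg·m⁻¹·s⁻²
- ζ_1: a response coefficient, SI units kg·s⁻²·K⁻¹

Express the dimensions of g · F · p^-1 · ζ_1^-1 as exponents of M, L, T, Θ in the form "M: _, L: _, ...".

M: -1, L: 3, T: 0, Θ: 1

Collect each base-dimension exponent across the product:
  M: (0) + (1) − (1) − (1) = -1
  L: (1) + (1) − (-1) − (0) = 3
  T: (-2) + (-2) − (-2) − (-2) = 0
  Θ: (0) + (0) − (0) − (-1) = 1
So the dimensions are [M⁻¹ L³ Θ].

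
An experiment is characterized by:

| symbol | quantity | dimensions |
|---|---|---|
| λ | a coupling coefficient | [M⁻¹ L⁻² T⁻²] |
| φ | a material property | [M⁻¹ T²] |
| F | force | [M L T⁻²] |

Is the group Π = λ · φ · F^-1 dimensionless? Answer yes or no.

no

Sum the exponent of each base dimension across the product:
  M: [λ]_M + [φ]_M − [F]_M = (-1) + (-1) − (1) = -3
  L: [λ]_L + [φ]_L − [F]_L = (-2) + (0) − (1) = -3
  T: [λ]_T + [φ]_T − [F]_T = (-2) + (2) − (-2) = 2
Net dimensions [M⁻³ L⁻³ T²] ≠ [1] — not dimensionless.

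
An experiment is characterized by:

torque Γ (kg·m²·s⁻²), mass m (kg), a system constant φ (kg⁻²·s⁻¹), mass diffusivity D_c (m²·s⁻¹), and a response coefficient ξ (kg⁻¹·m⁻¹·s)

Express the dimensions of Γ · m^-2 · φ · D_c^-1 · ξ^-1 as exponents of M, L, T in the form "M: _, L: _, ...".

Collect each base-dimension exponent across the product:
  M: (1) − 2·(1) + (-2) − (0) − (-1) = -2
  L: (2) − 2·(0) + (0) − (2) − (-1) = 1
  T: (-2) − 2·(0) + (-1) − (-1) − (1) = -3
So the dimensions are [M⁻² L T⁻³].

M: -2, L: 1, T: -3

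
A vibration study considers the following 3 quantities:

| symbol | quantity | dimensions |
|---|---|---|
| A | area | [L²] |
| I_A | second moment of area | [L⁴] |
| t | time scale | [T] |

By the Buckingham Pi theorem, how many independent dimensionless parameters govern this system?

There are 3 variables and 2 base dimensions (L, T).
The dimension matrix has rank 2.
Independent dimensionless groups: 3 − 2 = 1.

1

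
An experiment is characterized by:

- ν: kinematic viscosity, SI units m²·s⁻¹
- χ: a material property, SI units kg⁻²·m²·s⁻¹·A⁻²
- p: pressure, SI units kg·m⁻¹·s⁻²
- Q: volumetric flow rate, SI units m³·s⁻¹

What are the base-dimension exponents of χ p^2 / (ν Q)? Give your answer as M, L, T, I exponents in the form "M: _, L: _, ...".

Collect each base-dimension exponent across the product:
  M: −(0) + (-2) + 2·(1) − (0) = 0
  L: −(2) + (2) + 2·(-1) − (3) = -5
  T: −(-1) + (-1) + 2·(-2) − (-1) = -3
  I: −(0) + (-2) + 2·(0) − (0) = -2
So the dimensions are [L⁻⁵ T⁻³ I⁻²].

M: 0, L: -5, T: -3, I: -2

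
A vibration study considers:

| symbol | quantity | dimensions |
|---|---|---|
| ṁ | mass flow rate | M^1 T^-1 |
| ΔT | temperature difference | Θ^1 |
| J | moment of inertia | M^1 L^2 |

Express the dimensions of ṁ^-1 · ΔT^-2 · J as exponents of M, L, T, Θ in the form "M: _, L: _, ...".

Collect each base-dimension exponent across the product:
  M: −(1) − 2·(0) + (1) = 0
  L: −(0) − 2·(0) + (2) = 2
  T: −(-1) − 2·(0) + (0) = 1
  Θ: −(0) − 2·(1) + (0) = -2
So the dimensions are [L² T Θ⁻²].

M: 0, L: 2, T: 1, Θ: -2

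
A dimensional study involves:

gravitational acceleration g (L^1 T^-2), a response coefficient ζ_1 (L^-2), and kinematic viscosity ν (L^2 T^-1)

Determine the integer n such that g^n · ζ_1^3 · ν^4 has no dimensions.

Balance the L exponent: (1)·n from g, plus 3·(-2) + 4·(2) = 2 from the rest, must sum to zero.
n + 2 = 0, so n = -2.

-2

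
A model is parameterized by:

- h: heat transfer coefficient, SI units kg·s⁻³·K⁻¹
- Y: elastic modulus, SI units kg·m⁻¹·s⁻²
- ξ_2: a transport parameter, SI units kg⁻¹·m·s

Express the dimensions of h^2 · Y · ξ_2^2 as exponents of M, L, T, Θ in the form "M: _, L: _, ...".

M: 1, L: 1, T: -6, Θ: -2

Collect each base-dimension exponent across the product:
  M: 2·(1) + (1) + 2·(-1) = 1
  L: 2·(0) + (-1) + 2·(1) = 1
  T: 2·(-3) + (-2) + 2·(1) = -6
  Θ: 2·(-1) + (0) + 2·(0) = -2
So the dimensions are [M L T⁻⁶ Θ⁻²].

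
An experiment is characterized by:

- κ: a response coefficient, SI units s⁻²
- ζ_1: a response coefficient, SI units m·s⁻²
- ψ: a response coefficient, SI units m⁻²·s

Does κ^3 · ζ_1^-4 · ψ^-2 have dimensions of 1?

yes

Sum the exponent of each base dimension across the product:
  L: 3·[κ]_L − 4·[ζ_1]_L − 2·[ψ]_L = 3·(0) − 4·(1) − 2·(-2) = 0
  T: 3·[κ]_T − 4·[ζ_1]_T − 2·[ψ]_T = 3·(-2) − 4·(-2) − 2·(1) = 0
All base exponents vanish — dimensionless.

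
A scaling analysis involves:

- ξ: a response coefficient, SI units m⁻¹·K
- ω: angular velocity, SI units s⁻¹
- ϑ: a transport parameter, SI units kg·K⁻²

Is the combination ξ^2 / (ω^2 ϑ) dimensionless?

no

Sum the exponent of each base dimension across the product:
  M: 2·[ξ]_M − 2·[ω]_M − [ϑ]_M = 2·(0) − 2·(0) − (1) = -1
  L: 2·[ξ]_L − 2·[ω]_L − [ϑ]_L = 2·(-1) − 2·(0) − (0) = -2
  T: 2·[ξ]_T − 2·[ω]_T − [ϑ]_T = 2·(0) − 2·(-1) − (0) = 2
  Θ: 2·[ξ]_Θ − 2·[ω]_Θ − [ϑ]_Θ = 2·(1) − 2·(0) − (-2) = 4
Net dimensions [M⁻¹ L⁻² T² Θ⁴] ≠ [1] — not dimensionless.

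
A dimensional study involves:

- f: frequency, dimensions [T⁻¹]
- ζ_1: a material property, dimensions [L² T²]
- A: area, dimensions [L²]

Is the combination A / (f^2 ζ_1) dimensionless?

Sum the exponent of each base dimension across the product:
  L: −2·[f]_L − [ζ_1]_L + [A]_L = −2·(0) − (2) + (2) = 0
  T: −2·[f]_T − [ζ_1]_T + [A]_T = −2·(-1) − (2) + (0) = 0
All base exponents vanish — dimensionless.

yes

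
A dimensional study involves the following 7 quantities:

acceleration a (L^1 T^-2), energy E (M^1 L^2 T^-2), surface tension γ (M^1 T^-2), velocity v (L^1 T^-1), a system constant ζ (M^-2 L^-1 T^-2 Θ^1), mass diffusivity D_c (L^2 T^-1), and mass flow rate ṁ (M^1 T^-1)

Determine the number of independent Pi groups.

3

There are 7 variables and 4 base dimensions (M, L, T, Θ).
The dimension matrix has rank 4.
Independent dimensionless groups: 7 − 4 = 3.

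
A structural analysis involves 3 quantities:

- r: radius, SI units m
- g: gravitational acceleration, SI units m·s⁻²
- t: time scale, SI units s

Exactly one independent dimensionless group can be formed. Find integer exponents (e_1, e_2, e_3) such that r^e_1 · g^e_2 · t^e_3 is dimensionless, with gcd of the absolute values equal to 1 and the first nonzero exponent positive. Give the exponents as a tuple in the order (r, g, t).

(1, -1, -2)

L: e_1·(1) + e_2·(1) + e_3·(0) = 0
T: e_1·(0) + e_2·(-2) + e_3·(1) = 0
Solving this homogeneous linear system for the smallest-integer solution (first nonzero entry positive) gives (1, -1, -2).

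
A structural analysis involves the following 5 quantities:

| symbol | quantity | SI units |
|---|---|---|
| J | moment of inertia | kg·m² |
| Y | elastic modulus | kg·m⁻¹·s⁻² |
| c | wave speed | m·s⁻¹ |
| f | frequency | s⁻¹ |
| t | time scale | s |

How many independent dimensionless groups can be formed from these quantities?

There are 5 variables and 3 base dimensions (M, L, T).
The dimension matrix has rank 3.
Independent dimensionless groups: 5 − 3 = 2.

2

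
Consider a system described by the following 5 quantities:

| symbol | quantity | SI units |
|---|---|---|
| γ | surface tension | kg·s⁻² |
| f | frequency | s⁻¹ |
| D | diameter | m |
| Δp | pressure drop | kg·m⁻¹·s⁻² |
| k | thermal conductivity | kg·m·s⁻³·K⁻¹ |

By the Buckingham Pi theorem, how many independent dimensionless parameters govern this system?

There are 5 variables and 4 base dimensions (M, L, T, Θ).
The dimension matrix has rank 4.
Independent dimensionless groups: 5 − 4 = 1.

1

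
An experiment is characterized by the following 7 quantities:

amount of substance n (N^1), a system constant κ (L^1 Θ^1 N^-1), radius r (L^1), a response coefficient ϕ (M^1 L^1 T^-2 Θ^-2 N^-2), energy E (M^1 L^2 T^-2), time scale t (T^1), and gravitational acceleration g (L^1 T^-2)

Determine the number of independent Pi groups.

There are 7 variables and 5 base dimensions (M, L, T, Θ, N).
The dimension matrix has rank 5.
Independent dimensionless groups: 7 − 5 = 2.

2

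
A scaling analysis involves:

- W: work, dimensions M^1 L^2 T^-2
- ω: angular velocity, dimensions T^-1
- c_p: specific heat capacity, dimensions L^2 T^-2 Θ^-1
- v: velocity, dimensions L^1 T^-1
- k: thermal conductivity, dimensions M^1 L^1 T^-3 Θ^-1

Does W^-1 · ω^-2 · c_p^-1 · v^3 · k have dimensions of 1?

yes

Sum the exponent of each base dimension across the product:
  M: −[W]_M − 2·[ω]_M − [c_p]_M + 3·[v]_M + [k]_M = −(1) − 2·(0) − (0) + 3·(0) + (1) = 0
  L: −[W]_L − 2·[ω]_L − [c_p]_L + 3·[v]_L + [k]_L = −(2) − 2·(0) − (2) + 3·(1) + (1) = 0
  T: −[W]_T − 2·[ω]_T − [c_p]_T + 3·[v]_T + [k]_T = −(-2) − 2·(-1) − (-2) + 3·(-1) + (-3) = 0
  Θ: −[W]_Θ − 2·[ω]_Θ − [c_p]_Θ + 3·[v]_Θ + [k]_Θ = −(0) − 2·(0) − (-1) + 3·(0) + (-1) = 0
All base exponents vanish — dimensionless.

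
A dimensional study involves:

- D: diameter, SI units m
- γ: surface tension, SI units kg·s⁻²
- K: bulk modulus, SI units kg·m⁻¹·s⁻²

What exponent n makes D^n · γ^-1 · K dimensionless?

1

Balance the L exponent: (1)·n from D, plus −(0) + (-1) = -1 from the rest, must sum to zero.
n − 1 = 0, so n = 1.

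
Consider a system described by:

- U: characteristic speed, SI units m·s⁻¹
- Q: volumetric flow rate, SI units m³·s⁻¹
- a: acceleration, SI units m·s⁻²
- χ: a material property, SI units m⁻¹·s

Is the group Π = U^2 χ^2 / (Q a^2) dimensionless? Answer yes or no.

no

Sum the exponent of each base dimension across the product:
  L: 2·[U]_L − [Q]_L − 2·[a]_L + 2·[χ]_L = 2·(1) − (3) − 2·(1) + 2·(-1) = -5
  T: 2·[U]_T − [Q]_T − 2·[a]_T + 2·[χ]_T = 2·(-1) − (-1) − 2·(-2) + 2·(1) = 5
Net dimensions [L⁻⁵ T⁵] ≠ [1] — not dimensionless.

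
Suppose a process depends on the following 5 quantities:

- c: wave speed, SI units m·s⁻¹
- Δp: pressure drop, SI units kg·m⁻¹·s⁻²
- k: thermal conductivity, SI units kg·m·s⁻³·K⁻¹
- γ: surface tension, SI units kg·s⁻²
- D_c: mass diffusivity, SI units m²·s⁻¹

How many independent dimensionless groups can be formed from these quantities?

1

There are 5 variables and 4 base dimensions (M, L, T, Θ).
The dimension matrix has rank 4.
Independent dimensionless groups: 5 − 4 = 1.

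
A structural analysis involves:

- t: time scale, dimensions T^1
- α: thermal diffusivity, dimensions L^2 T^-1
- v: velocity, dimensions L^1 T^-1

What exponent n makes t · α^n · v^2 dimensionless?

Balance the L exponent: (2)·n from α, plus (0) + 2·(1) = 2 from the rest, must sum to zero.
2n + 2 = 0, so n = -1.

-1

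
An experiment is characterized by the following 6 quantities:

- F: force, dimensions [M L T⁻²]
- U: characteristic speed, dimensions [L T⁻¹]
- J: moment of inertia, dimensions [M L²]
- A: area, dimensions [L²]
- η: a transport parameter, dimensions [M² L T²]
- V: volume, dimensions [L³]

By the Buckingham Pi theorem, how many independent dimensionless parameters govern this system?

There are 6 variables and 3 base dimensions (M, L, T).
The dimension matrix has rank 3.
Independent dimensionless groups: 6 − 3 = 3.

3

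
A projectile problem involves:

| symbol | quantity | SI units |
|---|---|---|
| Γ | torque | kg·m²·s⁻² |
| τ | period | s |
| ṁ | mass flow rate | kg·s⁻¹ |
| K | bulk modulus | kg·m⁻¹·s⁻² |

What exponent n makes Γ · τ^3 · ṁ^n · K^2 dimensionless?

-3

Balance the M exponent: (1)·n from ṁ, plus (1) + 3·(0) + 2·(1) = 3 from the rest, must sum to zero.
n + 3 = 0, so n = -3.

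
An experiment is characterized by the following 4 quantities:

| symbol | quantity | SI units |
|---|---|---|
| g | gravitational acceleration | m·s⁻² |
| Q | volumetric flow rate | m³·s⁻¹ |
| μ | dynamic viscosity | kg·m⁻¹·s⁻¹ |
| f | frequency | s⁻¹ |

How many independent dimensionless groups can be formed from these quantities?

There are 4 variables and 3 base dimensions (M, L, T).
The dimension matrix has rank 3.
Independent dimensionless groups: 4 − 3 = 1.

1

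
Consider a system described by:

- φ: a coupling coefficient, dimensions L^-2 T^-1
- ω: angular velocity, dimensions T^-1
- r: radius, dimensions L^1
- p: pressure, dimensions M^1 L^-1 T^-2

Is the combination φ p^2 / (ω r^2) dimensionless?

Sum the exponent of each base dimension across the product:
  M: [φ]_M − [ω]_M − 2·[r]_M + 2·[p]_M = (0) − (0) − 2·(0) + 2·(1) = 2
  L: [φ]_L − [ω]_L − 2·[r]_L + 2·[p]_L = (-2) − (0) − 2·(1) + 2·(-1) = -6
  T: [φ]_T − [ω]_T − 2·[r]_T + 2·[p]_T = (-1) − (-1) − 2·(0) + 2·(-2) = -4
Net dimensions [M² L⁻⁶ T⁻⁴] ≠ [1] — not dimensionless.

no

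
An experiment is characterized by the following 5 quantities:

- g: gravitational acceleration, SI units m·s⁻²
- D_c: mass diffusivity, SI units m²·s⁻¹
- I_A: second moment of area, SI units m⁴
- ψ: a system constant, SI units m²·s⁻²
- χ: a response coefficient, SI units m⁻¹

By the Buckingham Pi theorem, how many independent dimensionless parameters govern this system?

There are 5 variables and 2 base dimensions (L, T).
The dimension matrix has rank 2.
Independent dimensionless groups: 5 − 2 = 3.

3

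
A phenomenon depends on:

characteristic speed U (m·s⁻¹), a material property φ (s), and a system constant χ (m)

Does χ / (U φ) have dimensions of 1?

yes

Sum the exponent of each base dimension across the product:
  M: −[U]_M − [φ]_M + [χ]_M = −(0) − (0) + (0) = 0
  L: −[U]_L − [φ]_L + [χ]_L = −(1) − (0) + (1) = 0
  T: −[U]_T − [φ]_T + [χ]_T = −(-1) − (1) + (0) = 0
All base exponents vanish — dimensionless.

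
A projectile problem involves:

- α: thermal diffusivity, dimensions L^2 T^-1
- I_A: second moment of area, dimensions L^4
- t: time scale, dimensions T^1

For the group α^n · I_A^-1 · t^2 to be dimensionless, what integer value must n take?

Balance the L exponent: (2)·n from α, plus −(4) + 2·(0) = -4 from the rest, must sum to zero.
2n − 4 = 0, so n = 2.

2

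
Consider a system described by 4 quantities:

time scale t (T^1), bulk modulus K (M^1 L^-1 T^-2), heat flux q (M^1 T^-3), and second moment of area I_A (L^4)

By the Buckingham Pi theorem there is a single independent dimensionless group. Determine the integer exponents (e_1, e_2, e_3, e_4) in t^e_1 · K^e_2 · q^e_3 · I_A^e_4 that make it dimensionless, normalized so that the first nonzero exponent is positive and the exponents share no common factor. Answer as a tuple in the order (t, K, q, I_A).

(4, -4, 4, -1)

M: e_1·(0) + e_2·(1) + e_3·(1) + e_4·(0) = 0
L: e_1·(0) + e_2·(-1) + e_3·(0) + e_4·(4) = 0
T: e_1·(1) + e_2·(-2) + e_3·(-3) + e_4·(0) = 0
Solving this homogeneous linear system for the smallest-integer solution (first nonzero entry positive) gives (4, -4, 4, -1).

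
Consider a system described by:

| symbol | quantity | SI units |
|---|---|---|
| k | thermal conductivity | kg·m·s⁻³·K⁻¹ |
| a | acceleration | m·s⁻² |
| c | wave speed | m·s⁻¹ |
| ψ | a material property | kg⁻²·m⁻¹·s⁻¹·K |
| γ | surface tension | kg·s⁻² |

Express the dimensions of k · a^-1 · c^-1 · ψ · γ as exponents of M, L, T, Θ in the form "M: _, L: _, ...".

M: 0, L: -2, T: -3, Θ: 0

Collect each base-dimension exponent across the product:
  M: (1) − (0) − (0) + (-2) + (1) = 0
  L: (1) − (1) − (1) + (-1) + (0) = -2
  T: (-3) − (-2) − (-1) + (-1) + (-2) = -3
  Θ: (-1) − (0) − (0) + (1) + (0) = 0
So the dimensions are [L⁻² T⁻³].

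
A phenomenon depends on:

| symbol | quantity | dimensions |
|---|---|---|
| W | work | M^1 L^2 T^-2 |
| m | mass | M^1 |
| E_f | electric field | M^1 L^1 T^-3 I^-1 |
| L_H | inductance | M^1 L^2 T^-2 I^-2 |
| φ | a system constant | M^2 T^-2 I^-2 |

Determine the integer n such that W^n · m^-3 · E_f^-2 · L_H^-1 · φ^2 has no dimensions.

2

Balance the M exponent: (1)·n from W, plus −3·(1) − 2·(1) − (1) + 2·(2) = -2 from the rest, must sum to zero.
n − 2 = 0, so n = 2.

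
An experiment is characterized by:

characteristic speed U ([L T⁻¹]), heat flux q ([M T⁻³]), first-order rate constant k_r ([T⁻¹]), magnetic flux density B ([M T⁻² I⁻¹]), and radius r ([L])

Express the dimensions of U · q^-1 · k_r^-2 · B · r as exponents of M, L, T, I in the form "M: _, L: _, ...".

M: 0, L: 2, T: 2, I: -1

Collect each base-dimension exponent across the product:
  M: (0) − (1) − 2·(0) + (1) + (0) = 0
  L: (1) − (0) − 2·(0) + (0) + (1) = 2
  T: (-1) − (-3) − 2·(-1) + (-2) + (0) = 2
  I: (0) − (0) − 2·(0) + (-1) + (0) = -1
So the dimensions are [L² T² I⁻¹].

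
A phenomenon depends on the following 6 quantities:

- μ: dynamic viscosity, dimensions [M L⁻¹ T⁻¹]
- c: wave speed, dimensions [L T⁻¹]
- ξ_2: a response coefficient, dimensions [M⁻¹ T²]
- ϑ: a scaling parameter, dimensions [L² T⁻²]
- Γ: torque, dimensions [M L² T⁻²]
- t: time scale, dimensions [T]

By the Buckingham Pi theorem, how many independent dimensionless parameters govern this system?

There are 6 variables and 3 base dimensions (M, L, T).
The dimension matrix has rank 3.
Independent dimensionless groups: 6 − 3 = 3.

3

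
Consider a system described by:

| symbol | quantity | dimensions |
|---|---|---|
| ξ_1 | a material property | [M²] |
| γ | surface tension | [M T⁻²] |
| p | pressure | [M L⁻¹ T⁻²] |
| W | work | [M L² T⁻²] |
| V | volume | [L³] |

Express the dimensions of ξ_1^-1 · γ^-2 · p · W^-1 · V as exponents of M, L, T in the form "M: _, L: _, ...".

Collect each base-dimension exponent across the product:
  M: −(2) − 2·(1) + (1) − (1) + (0) = -4
  L: −(0) − 2·(0) + (-1) − (2) + (3) = 0
  T: −(0) − 2·(-2) + (-2) − (-2) + (0) = 4
So the dimensions are [M⁻⁴ T⁴].

M: -4, L: 0, T: 4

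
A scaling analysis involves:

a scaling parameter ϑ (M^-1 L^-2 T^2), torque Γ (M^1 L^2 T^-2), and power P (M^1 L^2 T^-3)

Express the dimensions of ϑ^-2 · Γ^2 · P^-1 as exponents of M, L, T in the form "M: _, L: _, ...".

M: 3, L: 6, T: -5

Collect each base-dimension exponent across the product:
  M: −2·(-1) + 2·(1) − (1) = 3
  L: −2·(-2) + 2·(2) − (2) = 6
  T: −2·(2) + 2·(-2) − (-3) = -5
So the dimensions are [M³ L⁶ T⁻⁵].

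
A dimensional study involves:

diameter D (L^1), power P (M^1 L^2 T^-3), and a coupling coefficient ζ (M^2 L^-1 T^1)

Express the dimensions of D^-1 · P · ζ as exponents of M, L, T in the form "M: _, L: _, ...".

Collect each base-dimension exponent across the product:
  M: −(0) + (1) + (2) = 3
  L: −(1) + (2) + (-1) = 0
  T: −(0) + (-3) + (1) = -2
So the dimensions are [M³ T⁻²].

M: 3, L: 0, T: -2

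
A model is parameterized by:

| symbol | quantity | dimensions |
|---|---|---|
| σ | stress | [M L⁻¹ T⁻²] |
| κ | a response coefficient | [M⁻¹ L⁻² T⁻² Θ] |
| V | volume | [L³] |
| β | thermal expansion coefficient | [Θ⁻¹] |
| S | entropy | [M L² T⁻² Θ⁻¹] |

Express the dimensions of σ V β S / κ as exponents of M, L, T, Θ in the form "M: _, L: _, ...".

M: 3, L: 6, T: -2, Θ: -3

Collect each base-dimension exponent across the product:
  M: (1) − (-1) + (0) + (0) + (1) = 3
  L: (-1) − (-2) + (3) + (0) + (2) = 6
  T: (-2) − (-2) + (0) + (0) + (-2) = -2
  Θ: (0) − (1) + (0) + (-1) + (-1) = -3
So the dimensions are [M³ L⁶ T⁻² Θ⁻³].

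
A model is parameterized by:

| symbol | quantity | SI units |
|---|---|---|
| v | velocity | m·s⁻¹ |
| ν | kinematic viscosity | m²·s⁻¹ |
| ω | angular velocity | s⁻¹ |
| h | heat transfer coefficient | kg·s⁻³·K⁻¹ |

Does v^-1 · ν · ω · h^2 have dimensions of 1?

no

Sum the exponent of each base dimension across the product:
  M: −[v]_M + [ν]_M + [ω]_M + 2·[h]_M = −(0) + (0) + (0) + 2·(1) = 2
  L: −[v]_L + [ν]_L + [ω]_L + 2·[h]_L = −(1) + (2) + (0) + 2·(0) = 1
  T: −[v]_T + [ν]_T + [ω]_T + 2·[h]_T = −(-1) + (-1) + (-1) + 2·(-3) = -7
  Θ: −[v]_Θ + [ν]_Θ + [ω]_Θ + 2·[h]_Θ = −(0) + (0) + (0) + 2·(-1) = -2
Net dimensions [M² L T⁻⁷ Θ⁻²] ≠ [1] — not dimensionless.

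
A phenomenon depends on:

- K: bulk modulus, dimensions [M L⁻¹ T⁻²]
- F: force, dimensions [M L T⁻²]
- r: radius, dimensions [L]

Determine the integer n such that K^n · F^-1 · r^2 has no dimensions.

Balance the M exponent: (1)·n from K, plus −(1) + 2·(0) = -1 from the rest, must sum to zero.
n − 1 = 0, so n = 1.

1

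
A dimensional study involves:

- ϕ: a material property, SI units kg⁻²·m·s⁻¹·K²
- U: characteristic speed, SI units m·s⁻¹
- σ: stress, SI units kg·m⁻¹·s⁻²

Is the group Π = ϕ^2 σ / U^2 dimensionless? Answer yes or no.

no

Sum the exponent of each base dimension across the product:
  M: 2·[ϕ]_M − 2·[U]_M + [σ]_M = 2·(-2) − 2·(0) + (1) = -3
  L: 2·[ϕ]_L − 2·[U]_L + [σ]_L = 2·(1) − 2·(1) + (-1) = -1
  T: 2·[ϕ]_T − 2·[U]_T + [σ]_T = 2·(-1) − 2·(-1) + (-2) = -2
  Θ: 2·[ϕ]_Θ − 2·[U]_Θ + [σ]_Θ = 2·(2) − 2·(0) + (0) = 4
Net dimensions [M⁻³ L⁻¹ T⁻² Θ⁴] ≠ [1] — not dimensionless.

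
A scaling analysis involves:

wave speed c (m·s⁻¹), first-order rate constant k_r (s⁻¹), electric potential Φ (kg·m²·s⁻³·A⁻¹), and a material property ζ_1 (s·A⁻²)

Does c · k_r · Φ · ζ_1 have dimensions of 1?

no

Sum the exponent of each base dimension across the product:
  M: [c]_M + [k_r]_M + [Φ]_M + [ζ_1]_M = (0) + (0) + (1) + (0) = 1
  L: [c]_L + [k_r]_L + [Φ]_L + [ζ_1]_L = (1) + (0) + (2) + (0) = 3
  T: [c]_T + [k_r]_T + [Φ]_T + [ζ_1]_T = (-1) + (-1) + (-3) + (1) = -4
  I: [c]_I + [k_r]_I + [Φ]_I + [ζ_1]_I = (0) + (0) + (-1) + (-2) = -3
Net dimensions [M L³ T⁻⁴ I⁻³] ≠ [1] — not dimensionless.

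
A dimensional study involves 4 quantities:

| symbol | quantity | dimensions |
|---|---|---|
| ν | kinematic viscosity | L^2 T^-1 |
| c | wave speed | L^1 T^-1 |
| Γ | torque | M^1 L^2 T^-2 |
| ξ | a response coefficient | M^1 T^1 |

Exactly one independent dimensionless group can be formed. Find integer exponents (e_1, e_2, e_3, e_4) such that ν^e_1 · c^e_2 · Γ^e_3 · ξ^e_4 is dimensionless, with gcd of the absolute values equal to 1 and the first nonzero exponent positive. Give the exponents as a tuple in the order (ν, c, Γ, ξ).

M: e_1·(0) + e_2·(0) + e_3·(1) + e_4·(1) = 0
L: e_1·(2) + e_2·(1) + e_3·(2) + e_4·(0) = 0
T: e_1·(-1) + e_2·(-1) + e_3·(-2) + e_4·(1) = 0
Solving this homogeneous linear system for the smallest-integer solution (first nonzero entry positive) gives (1, -4, 1, -1).

(1, -4, 1, -1)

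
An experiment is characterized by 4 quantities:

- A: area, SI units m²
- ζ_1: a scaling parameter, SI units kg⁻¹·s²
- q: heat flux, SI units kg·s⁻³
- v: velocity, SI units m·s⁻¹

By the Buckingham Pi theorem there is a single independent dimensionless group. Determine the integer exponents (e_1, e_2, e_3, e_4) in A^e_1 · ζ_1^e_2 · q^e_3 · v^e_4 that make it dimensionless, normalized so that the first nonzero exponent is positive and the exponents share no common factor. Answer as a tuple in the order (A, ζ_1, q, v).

M: e_1·(0) + e_2·(-1) + e_3·(1) + e_4·(0) = 0
L: e_1·(2) + e_2·(0) + e_3·(0) + e_4·(1) = 0
T: e_1·(0) + e_2·(2) + e_3·(-3) + e_4·(-1) = 0
Solving this homogeneous linear system for the smallest-integer solution (first nonzero entry positive) gives (1, 2, 2, -2).

(1, 2, 2, -2)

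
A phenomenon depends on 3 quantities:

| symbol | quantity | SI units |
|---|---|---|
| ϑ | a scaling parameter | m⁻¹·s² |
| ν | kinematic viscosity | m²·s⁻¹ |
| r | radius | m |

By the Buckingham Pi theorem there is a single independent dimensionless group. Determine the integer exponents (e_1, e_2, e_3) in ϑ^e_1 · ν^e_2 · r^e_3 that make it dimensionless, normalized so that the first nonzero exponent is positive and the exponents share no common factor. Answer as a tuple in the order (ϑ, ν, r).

(1, 2, -3)

L: e_1·(-1) + e_2·(2) + e_3·(1) = 0
T: e_1·(2) + e_2·(-1) + e_3·(0) = 0
Solving this homogeneous linear system for the smallest-integer solution (first nonzero entry positive) gives (1, 2, -3).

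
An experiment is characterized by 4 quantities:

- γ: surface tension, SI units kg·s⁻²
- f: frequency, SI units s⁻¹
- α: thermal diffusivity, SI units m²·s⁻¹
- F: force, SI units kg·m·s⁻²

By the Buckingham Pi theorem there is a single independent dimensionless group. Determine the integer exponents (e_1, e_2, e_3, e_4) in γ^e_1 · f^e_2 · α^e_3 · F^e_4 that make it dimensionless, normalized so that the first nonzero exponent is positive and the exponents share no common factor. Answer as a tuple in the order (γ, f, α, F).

(2, -1, 1, -2)

M: e_1·(1) + e_2·(0) + e_3·(0) + e_4·(1) = 0
L: e_1·(0) + e_2·(0) + e_3·(2) + e_4·(1) = 0
T: e_1·(-2) + e_2·(-1) + e_3·(-1) + e_4·(-2) = 0
Solving this homogeneous linear system for the smallest-integer solution (first nonzero entry positive) gives (2, -1, 1, -2).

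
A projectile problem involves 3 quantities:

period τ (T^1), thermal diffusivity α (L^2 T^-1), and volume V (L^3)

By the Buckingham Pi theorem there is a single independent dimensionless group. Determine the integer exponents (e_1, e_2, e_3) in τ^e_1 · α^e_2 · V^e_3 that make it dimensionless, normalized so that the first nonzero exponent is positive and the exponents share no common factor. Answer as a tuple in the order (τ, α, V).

(3, 3, -2)

L: e_1·(0) + e_2·(2) + e_3·(3) = 0
T: e_1·(1) + e_2·(-1) + e_3·(0) = 0
Solving this homogeneous linear system for the smallest-integer solution (first nonzero entry positive) gives (3, 3, -2).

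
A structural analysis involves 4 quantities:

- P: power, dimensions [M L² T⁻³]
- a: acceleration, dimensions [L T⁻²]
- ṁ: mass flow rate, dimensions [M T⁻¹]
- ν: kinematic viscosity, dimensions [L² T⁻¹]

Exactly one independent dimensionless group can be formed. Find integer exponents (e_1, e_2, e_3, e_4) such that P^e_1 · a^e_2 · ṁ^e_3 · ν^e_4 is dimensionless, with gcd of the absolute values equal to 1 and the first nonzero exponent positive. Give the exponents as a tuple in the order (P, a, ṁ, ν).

M: e_1·(1) + e_2·(0) + e_3·(1) + e_4·(0) = 0
L: e_1·(2) + e_2·(1) + e_3·(0) + e_4·(2) = 0
T: e_1·(-3) + e_2·(-2) + e_3·(-1) + e_4·(-1) = 0
Solving this homogeneous linear system for the smallest-integer solution (first nonzero entry positive) gives (3, -2, -3, -2).

(3, -2, -3, -2)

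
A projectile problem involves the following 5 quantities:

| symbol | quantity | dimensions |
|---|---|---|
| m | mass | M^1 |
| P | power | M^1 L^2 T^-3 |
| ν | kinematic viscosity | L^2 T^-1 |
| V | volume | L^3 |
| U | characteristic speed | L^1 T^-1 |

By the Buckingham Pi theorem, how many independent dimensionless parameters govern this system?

There are 5 variables and 3 base dimensions (M, L, T).
The dimension matrix has rank 3.
Independent dimensionless groups: 5 − 3 = 2.

2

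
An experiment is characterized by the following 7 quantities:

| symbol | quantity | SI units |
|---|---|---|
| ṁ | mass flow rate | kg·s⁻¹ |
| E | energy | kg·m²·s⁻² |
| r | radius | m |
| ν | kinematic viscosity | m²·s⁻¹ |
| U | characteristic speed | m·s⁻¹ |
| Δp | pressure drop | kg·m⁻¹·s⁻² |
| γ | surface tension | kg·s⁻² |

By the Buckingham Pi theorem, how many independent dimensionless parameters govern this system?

4

There are 7 variables and 3 base dimensions (M, L, T).
The dimension matrix has rank 3.
Independent dimensionless groups: 7 − 3 = 4.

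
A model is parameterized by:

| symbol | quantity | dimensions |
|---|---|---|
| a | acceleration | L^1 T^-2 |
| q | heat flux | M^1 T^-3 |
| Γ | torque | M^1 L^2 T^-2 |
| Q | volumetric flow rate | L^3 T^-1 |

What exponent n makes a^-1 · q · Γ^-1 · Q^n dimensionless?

1

Balance the L exponent: (3)·n from Q, plus −(1) + (0) − (2) = -3 from the rest, must sum to zero.
3n − 3 = 0, so n = 1.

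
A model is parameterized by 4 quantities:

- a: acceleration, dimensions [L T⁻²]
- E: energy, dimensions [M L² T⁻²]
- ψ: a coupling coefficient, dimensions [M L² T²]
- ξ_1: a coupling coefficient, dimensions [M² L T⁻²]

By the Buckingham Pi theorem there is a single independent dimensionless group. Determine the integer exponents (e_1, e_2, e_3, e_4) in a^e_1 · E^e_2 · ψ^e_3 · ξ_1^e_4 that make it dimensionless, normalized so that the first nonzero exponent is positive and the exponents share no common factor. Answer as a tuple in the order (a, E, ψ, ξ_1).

M: e_1·(0) + e_2·(1) + e_3·(1) + e_4·(2) = 0
L: e_1·(1) + e_2·(2) + e_3·(2) + e_4·(1) = 0
T: e_1·(-2) + e_2·(-2) + e_3·(2) + e_4·(-2) = 0
Solving this homogeneous linear system for the smallest-integer solution (first nonzero entry positive) gives (3, -3, 1, 1).

(3, -3, 1, 1)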